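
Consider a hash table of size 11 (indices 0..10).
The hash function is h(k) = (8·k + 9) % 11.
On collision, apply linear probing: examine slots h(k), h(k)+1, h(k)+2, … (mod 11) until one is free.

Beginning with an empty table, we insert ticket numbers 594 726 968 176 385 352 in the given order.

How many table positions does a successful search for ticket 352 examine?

594: h=9 => slot 9
726: h=9, probe 9,10 => slot 10
968: h=9, probe 9,10,0 => slot 0
176: h=9, probe 9,10,0,1 => slot 1
385: h=9, probe 9,10,0,1,2 => slot 2
352: h=9, probe 9,10,0,1,2,3 => slot 3
Table: [968, 176, 385, 352, —, —, —, —, —, 594, 726]
Lookup 352: h=9, probe 9,10,0,1,2,3 → found at 3.

6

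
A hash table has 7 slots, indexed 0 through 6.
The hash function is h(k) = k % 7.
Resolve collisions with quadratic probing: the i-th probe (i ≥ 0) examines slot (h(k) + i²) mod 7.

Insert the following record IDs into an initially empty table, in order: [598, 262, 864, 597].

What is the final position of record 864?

0

Insert 598: h=3, slot 3 empty -> index 3.
Insert 262: h=3, slot 3 occupied -> index 4.
Insert 864: h=3, slots 3,4 occupied -> index 0.
Insert 597: h=2, slot 2 empty -> index 2.
Table: [864, —, 597, 598, 262, —, —]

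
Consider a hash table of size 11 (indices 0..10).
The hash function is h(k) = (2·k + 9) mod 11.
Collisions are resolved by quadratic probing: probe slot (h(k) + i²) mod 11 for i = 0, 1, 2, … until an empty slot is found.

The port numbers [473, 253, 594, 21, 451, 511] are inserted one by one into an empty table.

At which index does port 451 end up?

3

Insert 473: h=9, slot 9 empty => index 9.
Insert 253: h=9, slot 9 occupied => index 10.
Insert 594: h=9, slots 9,10 occupied => index 2.
Insert 21: h=7, slot 7 empty => index 7.
Insert 451: h=9, slots 9,10,2,7 occupied => index 3.
Insert 511: h=8, slot 8 empty => index 8.
Table: [—, —, 594, 451, —, —, —, 21, 511, 473, 253]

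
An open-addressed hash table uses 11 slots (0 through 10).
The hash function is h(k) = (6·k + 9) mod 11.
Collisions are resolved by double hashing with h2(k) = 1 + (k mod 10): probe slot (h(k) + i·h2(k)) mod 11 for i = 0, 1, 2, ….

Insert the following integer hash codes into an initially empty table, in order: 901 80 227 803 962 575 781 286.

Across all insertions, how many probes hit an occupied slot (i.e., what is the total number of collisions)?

5

Insert 901: h=3, slot 3 empty → index 3.
Insert 80: h=5, slot 5 empty → index 5.
Insert 227: h=7, slot 7 empty → index 7.
Insert 803: h=9, slot 9 empty → index 9.
Insert 962: h=6, slot 6 empty → index 6.
Insert 575: h=5, h2=6, slot 5 occupied → index 0.
Insert 781: h=9, h2=2, slots 9,0 occupied → index 2.
Insert 286: h=9, h2=7, slots 9,5 occupied → index 1.
Table: [575, 286, 781, 901, ∅, 80, 962, 227, ∅, 803, ∅]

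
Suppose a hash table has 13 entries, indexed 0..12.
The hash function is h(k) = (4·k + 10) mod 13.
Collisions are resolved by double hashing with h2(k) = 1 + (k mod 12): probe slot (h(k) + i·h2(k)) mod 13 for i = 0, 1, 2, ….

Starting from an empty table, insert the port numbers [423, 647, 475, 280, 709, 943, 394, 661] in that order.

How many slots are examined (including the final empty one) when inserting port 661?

3

Insert 423: h=12, slot 12 empty -> index 12.
Insert 647: h=11, slot 11 empty -> index 11.
Insert 475: h=12, h2=8, slot 12 occupied -> index 7.
Insert 280: h=12, h2=5, slot 12 occupied -> index 4.
Insert 709: h=12, h2=2, slot 12 occupied -> index 1.
Insert 943: h=12, h2=8, slots 12,7 occupied -> index 2.
Insert 394: h=0, slot 0 empty -> index 0.
Insert 661: h=2, h2=2, slots 2,4 occupied -> index 6.
Table: [394, 709, 943, —, 280, —, 661, 475, —, —, —, 647, 423]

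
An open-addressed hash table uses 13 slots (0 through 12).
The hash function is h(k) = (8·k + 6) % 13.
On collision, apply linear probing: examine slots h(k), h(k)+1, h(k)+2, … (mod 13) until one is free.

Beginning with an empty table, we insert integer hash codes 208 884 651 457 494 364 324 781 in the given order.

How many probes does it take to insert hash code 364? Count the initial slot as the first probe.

208 hashes to 6; slot 6 is free → place at 6.
884 hashes to 6; 6 taken → place at 7.
651 hashes to 1; slot 1 is free → place at 1.
457 hashes to 9; slot 9 is free → place at 9.
494 hashes to 6; 6,7 taken → place at 8.
364 hashes to 6; 6,7,8,9 taken → place at 10.
324 hashes to 11; slot 11 is free → place at 11.
781 hashes to 1; 1 taken → place at 2.
Table: [-, 651, 781, -, -, -, 208, 884, 494, 457, 364, 324, -]

5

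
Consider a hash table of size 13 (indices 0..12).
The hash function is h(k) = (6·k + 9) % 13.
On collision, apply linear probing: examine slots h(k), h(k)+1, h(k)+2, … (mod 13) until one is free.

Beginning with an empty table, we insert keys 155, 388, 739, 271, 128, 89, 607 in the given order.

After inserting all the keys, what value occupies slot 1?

Insert 155: h=3, slot 3 empty -> index 3.
Insert 388: h=10, slot 10 empty -> index 10.
Insert 739: h=10, slot 10 occupied -> index 11.
Insert 271: h=10, slots 10,11 occupied -> index 12.
Insert 128: h=10, slots 10,11,12 occupied -> index 0.
Insert 89: h=10, slots 10,11,12,0 occupied -> index 1.
Insert 607: h=11, slots 11,12,0,1 occupied -> index 2.
Table: [128, 89, 607, 155, —, —, —, —, —, —, 388, 739, 271]

89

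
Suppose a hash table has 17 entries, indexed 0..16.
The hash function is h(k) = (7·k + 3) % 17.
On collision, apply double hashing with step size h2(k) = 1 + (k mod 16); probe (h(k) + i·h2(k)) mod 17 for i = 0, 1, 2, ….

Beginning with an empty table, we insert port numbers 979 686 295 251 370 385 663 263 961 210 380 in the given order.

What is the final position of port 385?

Insert 979: h=5, slot 5 empty → index 5.
Insert 686: h=11, slot 11 empty → index 11.
Insert 295: h=11, h2=8, slot 11 occupied → index 2.
Insert 251: h=9, slot 9 empty → index 9.
Insert 370: h=9, h2=3, slot 9 occupied → index 12.
Insert 385: h=12, h2=2, slot 12 occupied → index 14.
Insert 663: h=3, slot 3 empty → index 3.
Insert 263: h=8, slot 8 empty → index 8.
Insert 961: h=15, slot 15 empty → index 15.
Insert 210: h=11, h2=3, slots 11,14 occupied → index 0.
Insert 380: h=11, h2=13, slot 11 occupied → index 7.
Table: [210, _, 295, 663, _, 979, _, 380, 263, 251, _, 686, 370, _, 385, 961, _]

14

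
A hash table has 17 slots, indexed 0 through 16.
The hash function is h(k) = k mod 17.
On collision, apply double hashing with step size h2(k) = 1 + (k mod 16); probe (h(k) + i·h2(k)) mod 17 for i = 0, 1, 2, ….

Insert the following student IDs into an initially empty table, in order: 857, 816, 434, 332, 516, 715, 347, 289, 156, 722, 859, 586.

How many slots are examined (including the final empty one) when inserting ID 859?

857 hashes to 7; slot 7 is free -> place at 7.
816 hashes to 0; slot 0 is free -> place at 0.
434 hashes to 9; slot 9 is free -> place at 9.
332 hashes to 9, h2=13; 9 taken -> place at 5.
516 hashes to 6; slot 6 is free -> place at 6.
715 hashes to 1; slot 1 is free -> place at 1.
347 hashes to 7, h2=12; 7 taken -> place at 2.
289 hashes to 0, h2=2; 0,2 taken -> place at 4.
156 hashes to 3; slot 3 is free -> place at 3.
722 hashes to 8; slot 8 is free -> place at 8.
859 hashes to 9, h2=12; 9,4 taken -> place at 16.
586 hashes to 8, h2=11; 8,2 taken -> place at 13.
Table: [816, 715, 347, 156, 289, 332, 516, 857, 722, 434, ., ., ., 586, ., ., 859]

3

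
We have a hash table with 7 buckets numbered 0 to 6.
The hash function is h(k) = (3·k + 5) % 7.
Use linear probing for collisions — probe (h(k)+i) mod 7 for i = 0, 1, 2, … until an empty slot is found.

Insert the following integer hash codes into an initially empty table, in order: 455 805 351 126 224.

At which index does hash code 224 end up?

2

455: h=5 => slot 5
805: h=5, probe 5,6 => slot 6
351: h=1 => slot 1
126: h=5, probe 5,6,0 => slot 0
224: h=5, probe 5,6,0,1,2 => slot 2
Table: [126, 351, 224, ., ., 455, 805]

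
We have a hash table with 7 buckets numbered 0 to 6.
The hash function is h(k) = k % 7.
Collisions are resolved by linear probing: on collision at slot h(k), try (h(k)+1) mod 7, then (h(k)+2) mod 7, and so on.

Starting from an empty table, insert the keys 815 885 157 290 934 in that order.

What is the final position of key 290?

815: h=3 => slot 3
885: h=3, probe 3,4 => slot 4
157: h=3, probe 3,4,5 => slot 5
290: h=3, probe 3,4,5,6 => slot 6
934: h=3, probe 3,4,5,6,0 => slot 0
Table: [934, -, -, 815, 885, 157, 290]

6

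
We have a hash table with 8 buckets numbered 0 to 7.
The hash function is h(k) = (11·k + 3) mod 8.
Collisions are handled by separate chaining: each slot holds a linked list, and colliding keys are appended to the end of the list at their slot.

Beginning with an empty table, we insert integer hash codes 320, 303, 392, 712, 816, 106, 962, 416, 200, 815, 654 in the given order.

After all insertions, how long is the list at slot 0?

2

Insert 320: h=3, bucket 3 empty -> new chain.
Insert 303: h=0, bucket 0 empty -> new chain.
Insert 392: h=3, bucket 3 nonempty -> append to chain.
Insert 712: h=3, bucket 3 nonempty -> append to chain.
Insert 816: h=3, bucket 3 nonempty -> append to chain.
Insert 106: h=1, bucket 1 empty -> new chain.
Insert 962: h=1, bucket 1 nonempty -> append to chain.
Insert 416: h=3, bucket 3 nonempty -> append to chain.
Insert 200: h=3, bucket 3 nonempty -> append to chain.
Insert 815: h=0, bucket 0 nonempty -> append to chain.
Insert 654: h=5, bucket 5 empty -> new chain.
Final buckets:
0: 303 -> 815
1: 106 -> 962
2: —
3: 320 -> 392 -> 712 -> 816 -> 416 -> 200
4: —
5: 654
6: —
7: —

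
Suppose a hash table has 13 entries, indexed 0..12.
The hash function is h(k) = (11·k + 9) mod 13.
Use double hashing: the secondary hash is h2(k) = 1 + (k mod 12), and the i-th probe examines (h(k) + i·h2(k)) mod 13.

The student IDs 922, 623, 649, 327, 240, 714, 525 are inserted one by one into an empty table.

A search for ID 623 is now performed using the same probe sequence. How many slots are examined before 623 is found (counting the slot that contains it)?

2

Insert 922: h=11, slot 11 empty => index 11.
Insert 623: h=11, h2=12, slot 11 occupied => index 10.
Insert 649: h=11, h2=2, slot 11 occupied => index 0.
Insert 327: h=5, slot 5 empty => index 5.
Insert 240: h=10, h2=1, slots 10,11 occupied => index 12.
Insert 714: h=11, h2=7, slots 11,5,12 occupied => index 6.
Insert 525: h=12, h2=10, slot 12 occupied => index 9.
Table: [649, —, —, —, —, 327, 714, —, —, 525, 623, 922, 240]
Lookup 623: h=11, h2=12, probe 11,10 → found at 10.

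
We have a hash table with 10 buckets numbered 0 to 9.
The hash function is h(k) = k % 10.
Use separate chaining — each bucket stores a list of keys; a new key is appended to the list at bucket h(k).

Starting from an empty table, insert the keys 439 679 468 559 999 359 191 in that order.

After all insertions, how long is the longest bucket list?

Insert 439: h=9, bucket 9 empty → new chain.
Insert 679: h=9, bucket 9 nonempty → append to chain.
Insert 468: h=8, bucket 8 empty → new chain.
Insert 559: h=9, bucket 9 nonempty → append to chain.
Insert 999: h=9, bucket 9 nonempty → append to chain.
Insert 359: h=9, bucket 9 nonempty → append to chain.
Insert 191: h=1, bucket 1 empty → new chain.
Final buckets:
0: ∅
1: 191
2: ∅
3: ∅
4: ∅
5: ∅
6: ∅
7: ∅
8: 468
9: 439 -> 679 -> 559 -> 999 -> 359

5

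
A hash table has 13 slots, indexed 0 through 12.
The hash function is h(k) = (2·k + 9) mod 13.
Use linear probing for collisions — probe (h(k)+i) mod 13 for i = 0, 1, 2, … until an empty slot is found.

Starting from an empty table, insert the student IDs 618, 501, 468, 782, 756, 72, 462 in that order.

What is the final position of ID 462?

Insert 618: h=10, slot 10 empty -> index 10.
Insert 501: h=10, slot 10 occupied -> index 11.
Insert 468: h=9, slot 9 empty -> index 9.
Insert 782: h=0, slot 0 empty -> index 0.
Insert 756: h=0, slot 0 occupied -> index 1.
Insert 72: h=10, slots 10,11 occupied -> index 12.
Insert 462: h=10, slots 10,11,12,0,1 occupied -> index 2.
Table: [782, 756, 462, —, —, —, —, —, —, 468, 618, 501, 72]

2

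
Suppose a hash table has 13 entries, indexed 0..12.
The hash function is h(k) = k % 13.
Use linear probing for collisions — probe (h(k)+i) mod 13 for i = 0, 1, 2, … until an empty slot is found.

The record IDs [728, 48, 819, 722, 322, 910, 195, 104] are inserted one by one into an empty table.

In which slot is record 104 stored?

4

728: h=0 => slot 0
48: h=9 => slot 9
819: h=0, probe 0,1 => slot 1
722: h=7 => slot 7
322: h=10 => slot 10
910: h=0, probe 0,1,2 => slot 2
195: h=0, probe 0,1,2,3 => slot 3
104: h=0, probe 0,1,2,3,4 => slot 4
Table: [728, 819, 910, 195, 104, —, —, 722, —, 48, 322, —, —]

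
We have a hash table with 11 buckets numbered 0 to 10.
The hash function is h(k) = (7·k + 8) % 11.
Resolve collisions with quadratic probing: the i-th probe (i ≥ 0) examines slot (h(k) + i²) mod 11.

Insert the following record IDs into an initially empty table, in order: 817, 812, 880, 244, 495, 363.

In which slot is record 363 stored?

Insert 817: h=7, slot 7 empty → index 7.
Insert 812: h=5, slot 5 empty → index 5.
Insert 880: h=8, slot 8 empty → index 8.
Insert 244: h=0, slot 0 empty → index 0.
Insert 495: h=8, slot 8 occupied → index 9.
Insert 363: h=8, slots 8,9 occupied → index 1.
Table: [244, 363, -, -, -, 812, -, 817, 880, 495, -]

1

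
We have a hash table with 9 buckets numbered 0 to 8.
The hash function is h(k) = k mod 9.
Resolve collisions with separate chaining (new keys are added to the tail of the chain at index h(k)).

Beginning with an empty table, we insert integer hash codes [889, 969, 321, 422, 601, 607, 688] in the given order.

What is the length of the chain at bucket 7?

Insert 889: h=7, bucket 7 empty → new chain.
Insert 969: h=6, bucket 6 empty → new chain.
Insert 321: h=6, bucket 6 nonempty → append to chain.
Insert 422: h=8, bucket 8 empty → new chain.
Insert 601: h=7, bucket 7 nonempty → append to chain.
Insert 607: h=4, bucket 4 empty → new chain.
Insert 688: h=4, bucket 4 nonempty → append to chain.
Final buckets:
0: .
1: .
2: .
3: .
4: 607 -> 688
5: .
6: 969 -> 321
7: 889 -> 601
8: 422

2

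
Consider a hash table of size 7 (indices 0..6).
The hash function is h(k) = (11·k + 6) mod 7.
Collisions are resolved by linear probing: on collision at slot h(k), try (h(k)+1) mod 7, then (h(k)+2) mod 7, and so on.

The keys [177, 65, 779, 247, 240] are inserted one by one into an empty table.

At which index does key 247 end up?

Insert 177: h=0, slot 0 empty -> index 0.
Insert 65: h=0, slot 0 occupied -> index 1.
Insert 779: h=0, slots 0,1 occupied -> index 2.
Insert 247: h=0, slots 0,1,2 occupied -> index 3.
Insert 240: h=0, slots 0,1,2,3 occupied -> index 4.
Table: [177, 65, 779, 247, 240, —, —]

3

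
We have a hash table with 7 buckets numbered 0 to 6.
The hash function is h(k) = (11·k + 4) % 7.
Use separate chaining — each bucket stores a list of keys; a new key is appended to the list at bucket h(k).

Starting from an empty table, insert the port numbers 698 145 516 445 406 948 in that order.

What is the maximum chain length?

3

Insert 698: h=3, bucket 3 empty -> new chain.
Insert 145: h=3, bucket 3 nonempty -> append to chain.
Insert 516: h=3, bucket 3 nonempty -> append to chain.
Insert 445: h=6, bucket 6 empty -> new chain.
Insert 406: h=4, bucket 4 empty -> new chain.
Insert 948: h=2, bucket 2 empty -> new chain.
Final buckets:
0: —
1: —
2: 948
3: 698 -> 145 -> 516
4: 406
5: —
6: 445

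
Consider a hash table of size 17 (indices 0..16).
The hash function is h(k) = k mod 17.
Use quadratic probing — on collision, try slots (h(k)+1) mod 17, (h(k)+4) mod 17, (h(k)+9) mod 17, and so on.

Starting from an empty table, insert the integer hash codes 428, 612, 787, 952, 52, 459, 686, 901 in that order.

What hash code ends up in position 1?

952

428: h=3 => slot 3
612: h=0 => slot 0
787: h=5 => slot 5
952: h=0, probe 0,1 => slot 1
52: h=1, probe 1,2 => slot 2
459: h=0, probe 0,1,4 => slot 4
686: h=6 => slot 6
901: h=0, probe 0,1,4,9 => slot 9
Table: [612, 952, 52, 428, 459, 787, 686, ., ., 901, ., ., ., ., ., ., .]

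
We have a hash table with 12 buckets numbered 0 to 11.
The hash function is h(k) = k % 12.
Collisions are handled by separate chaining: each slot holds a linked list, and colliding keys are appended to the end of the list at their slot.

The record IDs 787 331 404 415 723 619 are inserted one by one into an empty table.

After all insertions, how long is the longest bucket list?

Insert 787: h=7, bucket 7 empty -> new chain.
Insert 331: h=7, bucket 7 nonempty -> append to chain.
Insert 404: h=8, bucket 8 empty -> new chain.
Insert 415: h=7, bucket 7 nonempty -> append to chain.
Insert 723: h=3, bucket 3 empty -> new chain.
Insert 619: h=7, bucket 7 nonempty -> append to chain.
Final buckets:
0: -
1: -
2: -
3: 723
4: -
5: -
6: -
7: 787 -> 331 -> 415 -> 619
8: 404
9: -
10: -
11: -

4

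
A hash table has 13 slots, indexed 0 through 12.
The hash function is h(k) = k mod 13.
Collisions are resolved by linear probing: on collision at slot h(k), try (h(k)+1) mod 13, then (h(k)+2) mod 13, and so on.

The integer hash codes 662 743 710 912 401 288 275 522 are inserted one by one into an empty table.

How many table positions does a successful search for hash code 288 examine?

662 hashes to 12; slot 12 is free → place at 12.
743 hashes to 2; slot 2 is free → place at 2.
710 hashes to 8; slot 8 is free → place at 8.
912 hashes to 2; 2 taken → place at 3.
401 hashes to 11; slot 11 is free → place at 11.
288 hashes to 2; 2,3 taken → place at 4.
275 hashes to 2; 2,3,4 taken → place at 5.
522 hashes to 2; 2,3,4,5 taken → place at 6.
Table: [—, —, 743, 912, 288, 275, 522, —, 710, —, —, 401, 662]
Lookup 288: h=2, probe 2,3,4 → found at 4.

3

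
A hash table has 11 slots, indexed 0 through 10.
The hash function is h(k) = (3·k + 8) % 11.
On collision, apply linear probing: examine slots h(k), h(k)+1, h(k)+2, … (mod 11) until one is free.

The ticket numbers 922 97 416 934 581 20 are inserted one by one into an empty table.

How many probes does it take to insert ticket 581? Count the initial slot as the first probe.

5

Insert 922: h=2, slot 2 empty => index 2.
Insert 97: h=2, slot 2 occupied => index 3.
Insert 416: h=2, slots 2,3 occupied => index 4.
Insert 934: h=5, slot 5 empty => index 5.
Insert 581: h=2, slots 2,3,4,5 occupied => index 6.
Insert 20: h=2, slots 2,3,4,5,6 occupied => index 7.
Table: [-, -, 922, 97, 416, 934, 581, 20, -, -, -]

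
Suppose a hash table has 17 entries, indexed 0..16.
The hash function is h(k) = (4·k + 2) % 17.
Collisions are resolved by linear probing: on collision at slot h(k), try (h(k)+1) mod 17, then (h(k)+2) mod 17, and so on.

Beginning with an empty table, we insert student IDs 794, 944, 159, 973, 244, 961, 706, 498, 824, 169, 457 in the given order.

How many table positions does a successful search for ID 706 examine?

Insert 794: h=16, slot 16 empty → index 16.
Insert 944: h=4, slot 4 empty → index 4.
Insert 159: h=9, slot 9 empty → index 9.
Insert 973: h=1, slot 1 empty → index 1.
Insert 244: h=9, slot 9 occupied → index 10.
Insert 961: h=4, slot 4 occupied → index 5.
Insert 706: h=4, slots 4,5 occupied → index 6.
Insert 498: h=5, slots 5,6 occupied → index 7.
Insert 824: h=0, slot 0 empty → index 0.
Insert 169: h=15, slot 15 empty → index 15.
Insert 457: h=11, slot 11 empty → index 11.
Table: [824, 973, _, _, 944, 961, 706, 498, _, 159, 244, 457, _, _, _, 169, 794]
Lookup 706: h=4, probe 4,5,6 → found at 6.

3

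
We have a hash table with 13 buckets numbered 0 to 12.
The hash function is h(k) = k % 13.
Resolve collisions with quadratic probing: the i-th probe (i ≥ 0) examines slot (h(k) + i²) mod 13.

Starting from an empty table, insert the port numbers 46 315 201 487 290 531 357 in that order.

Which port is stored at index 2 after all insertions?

357

Insert 46: h=7, slot 7 empty => index 7.
Insert 315: h=3, slot 3 empty => index 3.
Insert 201: h=6, slot 6 empty => index 6.
Insert 487: h=6, slots 6,7 occupied => index 10.
Insert 290: h=4, slot 4 empty => index 4.
Insert 531: h=11, slot 11 empty => index 11.
Insert 357: h=6, slots 6,7,10 occupied => index 2.
Table: [., ., 357, 315, 290, ., 201, 46, ., ., 487, 531, .]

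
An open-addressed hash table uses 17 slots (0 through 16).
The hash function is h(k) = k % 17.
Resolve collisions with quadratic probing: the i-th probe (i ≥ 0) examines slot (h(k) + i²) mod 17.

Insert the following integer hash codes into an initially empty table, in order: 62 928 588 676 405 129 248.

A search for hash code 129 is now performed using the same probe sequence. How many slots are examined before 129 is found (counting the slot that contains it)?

4

62: h=11 => slot 11
928: h=10 => slot 10
588: h=10, probe 10,11,14 => slot 14
676: h=13 => slot 13
405: h=14, probe 14,15 => slot 15
129: h=10, probe 10,11,14,2 => slot 2
248: h=10, probe 10,11,14,2,9 => slot 9
Table: [-, -, 129, -, -, -, -, -, -, 248, 928, 62, -, 676, 588, 405, -]
Lookup 129: h=10, probe 10,11,14,2 → found at 2.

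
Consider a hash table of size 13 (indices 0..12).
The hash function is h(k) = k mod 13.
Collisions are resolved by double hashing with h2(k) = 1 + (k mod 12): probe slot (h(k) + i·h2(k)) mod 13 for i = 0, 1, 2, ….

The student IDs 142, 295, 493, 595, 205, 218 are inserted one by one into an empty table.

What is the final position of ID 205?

Insert 142: h=12, slot 12 empty -> index 12.
Insert 295: h=9, slot 9 empty -> index 9.
Insert 493: h=12, h2=2, slot 12 occupied -> index 1.
Insert 595: h=10, slot 10 empty -> index 10.
Insert 205: h=10, h2=2, slots 10,12,1 occupied -> index 3.
Insert 218: h=10, h2=3, slot 10 occupied -> index 0.
Table: [218, 493, ∅, 205, ∅, ∅, ∅, ∅, ∅, 295, 595, ∅, 142]

3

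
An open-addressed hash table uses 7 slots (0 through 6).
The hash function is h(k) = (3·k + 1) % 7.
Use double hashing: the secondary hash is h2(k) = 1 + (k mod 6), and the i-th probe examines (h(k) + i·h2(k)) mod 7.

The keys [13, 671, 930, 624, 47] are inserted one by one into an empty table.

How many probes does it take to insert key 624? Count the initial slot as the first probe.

13: h=5 -> slot 5
671: h=5, h2=6, probe 5,4 -> slot 4
930: h=5, h2=1, probe 5,6 -> slot 6
624: h=4, h2=1, probe 4,5,6,0 -> slot 0
47: h=2 -> slot 2
Table: [624, ∅, 47, ∅, 671, 13, 930]

4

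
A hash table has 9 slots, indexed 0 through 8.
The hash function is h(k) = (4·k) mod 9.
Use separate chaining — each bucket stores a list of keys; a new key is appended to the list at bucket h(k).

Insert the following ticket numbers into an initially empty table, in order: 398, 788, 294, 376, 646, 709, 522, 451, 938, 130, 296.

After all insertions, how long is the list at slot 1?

398 -> bucket 8
788 -> bucket 2
294 -> bucket 6
376 -> bucket 1
646 -> bucket 1 (collision)
709 -> bucket 1 (collision)
522 -> bucket 0
451 -> bucket 4
938 -> bucket 8 (collision)
130 -> bucket 7
296 -> bucket 5
Final buckets:
0: 522
1: 376 -> 646 -> 709
2: 788
3: -
4: 451
5: 296
6: 294
7: 130
8: 398 -> 938

3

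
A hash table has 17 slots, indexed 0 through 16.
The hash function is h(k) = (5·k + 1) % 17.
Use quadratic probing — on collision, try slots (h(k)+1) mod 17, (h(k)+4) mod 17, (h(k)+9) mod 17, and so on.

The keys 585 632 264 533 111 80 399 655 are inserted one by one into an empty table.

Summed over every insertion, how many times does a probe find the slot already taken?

Insert 585: h=2, slot 2 empty => index 2.
Insert 632: h=16, slot 16 empty => index 16.
Insert 264: h=12, slot 12 empty => index 12.
Insert 533: h=14, slot 14 empty => index 14.
Insert 111: h=12, slot 12 occupied => index 13.
Insert 80: h=10, slot 10 empty => index 10.
Insert 399: h=7, slot 7 empty => index 7.
Insert 655: h=12, slots 12,13,16 occupied => index 4.
Table: [-, -, 585, -, 655, -, -, 399, -, -, 80, -, 264, 111, 533, -, 632]

4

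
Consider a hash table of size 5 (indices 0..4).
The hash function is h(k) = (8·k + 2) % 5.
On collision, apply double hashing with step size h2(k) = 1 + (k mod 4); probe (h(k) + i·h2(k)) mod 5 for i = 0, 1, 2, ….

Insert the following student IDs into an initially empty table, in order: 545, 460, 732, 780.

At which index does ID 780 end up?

Insert 545: h=2, slot 2 empty -> index 2.
Insert 460: h=2, h2=1, slot 2 occupied -> index 3.
Insert 732: h=3, h2=1, slot 3 occupied -> index 4.
Insert 780: h=2, h2=1, slots 2,3,4 occupied -> index 0.
Table: [780, —, 545, 460, 732]

0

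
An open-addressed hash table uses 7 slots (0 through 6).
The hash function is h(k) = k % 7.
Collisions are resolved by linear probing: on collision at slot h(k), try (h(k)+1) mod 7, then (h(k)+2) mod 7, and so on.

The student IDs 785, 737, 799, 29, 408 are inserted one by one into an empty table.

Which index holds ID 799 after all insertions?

3

Insert 785: h=1, slot 1 empty -> index 1.
Insert 737: h=2, slot 2 empty -> index 2.
Insert 799: h=1, slots 1,2 occupied -> index 3.
Insert 29: h=1, slots 1,2,3 occupied -> index 4.
Insert 408: h=2, slots 2,3,4 occupied -> index 5.
Table: [_, 785, 737, 799, 29, 408, _]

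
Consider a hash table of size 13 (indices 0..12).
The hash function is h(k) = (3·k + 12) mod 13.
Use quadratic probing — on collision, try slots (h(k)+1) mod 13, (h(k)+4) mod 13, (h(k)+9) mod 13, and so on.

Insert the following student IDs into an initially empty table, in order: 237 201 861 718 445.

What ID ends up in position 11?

445

237: h=8 -> slot 8
201: h=4 -> slot 4
861: h=8, probe 8,9 -> slot 9
718: h=8, probe 8,9,12 -> slot 12
445: h=8, probe 8,9,12,4,11 -> slot 11
Table: [∅, ∅, ∅, ∅, 201, ∅, ∅, ∅, 237, 861, ∅, 445, 718]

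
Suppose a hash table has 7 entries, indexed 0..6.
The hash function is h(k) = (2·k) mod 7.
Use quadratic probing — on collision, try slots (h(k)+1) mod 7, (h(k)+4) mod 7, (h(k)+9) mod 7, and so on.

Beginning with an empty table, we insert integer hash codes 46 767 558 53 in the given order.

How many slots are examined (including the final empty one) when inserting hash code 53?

46 hashes to 1; slot 1 is free => place at 1.
767 hashes to 1; 1 taken => place at 2.
558 hashes to 3; slot 3 is free => place at 3.
53 hashes to 1; 1,2 taken => place at 5.
Table: [_, 46, 767, 558, _, 53, _]

3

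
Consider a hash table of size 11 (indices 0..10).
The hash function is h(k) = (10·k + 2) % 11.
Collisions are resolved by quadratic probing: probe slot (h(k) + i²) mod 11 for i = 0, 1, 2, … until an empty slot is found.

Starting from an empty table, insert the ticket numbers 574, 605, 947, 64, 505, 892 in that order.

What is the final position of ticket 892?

Insert 574: h=0, slot 0 empty => index 0.
Insert 605: h=2, slot 2 empty => index 2.
Insert 947: h=1, slot 1 empty => index 1.
Insert 64: h=4, slot 4 empty => index 4.
Insert 505: h=3, slot 3 empty => index 3.
Insert 892: h=1, slots 1,2 occupied => index 5.
Table: [574, 947, 605, 505, 64, 892, -, -, -, -, -]

5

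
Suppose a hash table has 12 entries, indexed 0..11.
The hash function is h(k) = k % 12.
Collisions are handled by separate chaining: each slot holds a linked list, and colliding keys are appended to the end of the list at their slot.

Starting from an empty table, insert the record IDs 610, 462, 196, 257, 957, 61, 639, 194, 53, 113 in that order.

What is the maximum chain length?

610 -> bucket 10
462 -> bucket 6
196 -> bucket 4
257 -> bucket 5
957 -> bucket 9
61 -> bucket 1
639 -> bucket 3
194 -> bucket 2
53 -> bucket 5 (collision)
113 -> bucket 5 (collision)
Final buckets:
0: ∅
1: 61
2: 194
3: 639
4: 196
5: 257 -> 53 -> 113
6: 462
7: ∅
8: ∅
9: 957
10: 610
11: ∅

3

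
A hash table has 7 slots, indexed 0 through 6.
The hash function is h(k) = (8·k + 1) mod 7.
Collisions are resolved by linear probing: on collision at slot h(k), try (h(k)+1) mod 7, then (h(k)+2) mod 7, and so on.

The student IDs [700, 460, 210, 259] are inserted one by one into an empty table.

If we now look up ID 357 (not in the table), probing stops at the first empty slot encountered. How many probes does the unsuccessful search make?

700 hashes to 1; slot 1 is free => place at 1.
460 hashes to 6; slot 6 is free => place at 6.
210 hashes to 1; 1 taken => place at 2.
259 hashes to 1; 1,2 taken => place at 3.
Table: [—, 700, 210, 259, —, —, 460]
Lookup 357: h=1, probe 1,2,3,4 → slot 4 empty, not found.

4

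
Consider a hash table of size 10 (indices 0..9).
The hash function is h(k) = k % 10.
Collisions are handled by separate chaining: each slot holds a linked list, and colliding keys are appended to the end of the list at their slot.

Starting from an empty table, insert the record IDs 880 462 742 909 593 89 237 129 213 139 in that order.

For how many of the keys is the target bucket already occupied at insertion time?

880 -> bucket 0
462 -> bucket 2
742 -> bucket 2 (collision)
909 -> bucket 9
593 -> bucket 3
89 -> bucket 9 (collision)
237 -> bucket 7
129 -> bucket 9 (collision)
213 -> bucket 3 (collision)
139 -> bucket 9 (collision)
Final buckets:
0: 880
1: _
2: 462 -> 742
3: 593 -> 213
4: _
5: _
6: _
7: 237
8: _
9: 909 -> 89 -> 129 -> 139

5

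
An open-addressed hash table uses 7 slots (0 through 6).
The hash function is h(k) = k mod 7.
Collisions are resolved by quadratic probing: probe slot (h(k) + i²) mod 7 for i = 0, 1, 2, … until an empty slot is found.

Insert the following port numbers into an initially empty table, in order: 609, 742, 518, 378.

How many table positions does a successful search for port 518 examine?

609 hashes to 0; slot 0 is free => place at 0.
742 hashes to 0; 0 taken => place at 1.
518 hashes to 0; 0,1 taken => place at 4.
378 hashes to 0; 0,1,4 taken => place at 2.
Table: [609, 742, 378, —, 518, —, —]
Lookup 518: h=0, probe 0,1,4 → found at 4.

3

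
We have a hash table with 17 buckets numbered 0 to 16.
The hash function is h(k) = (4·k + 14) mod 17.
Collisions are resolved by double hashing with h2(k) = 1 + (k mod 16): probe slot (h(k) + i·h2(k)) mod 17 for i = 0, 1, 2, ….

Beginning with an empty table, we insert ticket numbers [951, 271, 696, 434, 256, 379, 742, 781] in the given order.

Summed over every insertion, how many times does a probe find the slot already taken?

4

951 hashes to 10; slot 10 is free -> place at 10.
271 hashes to 10, h2=16; 10 taken -> place at 9.
696 hashes to 10, h2=9; 10 taken -> place at 2.
434 hashes to 16; slot 16 is free -> place at 16.
256 hashes to 1; slot 1 is free -> place at 1.
379 hashes to 0; slot 0 is free -> place at 0.
742 hashes to 7; slot 7 is free -> place at 7.
781 hashes to 10, h2=14; 10,7 taken -> place at 4.
Table: [379, 256, 696, ∅, 781, ∅, ∅, 742, ∅, 271, 951, ∅, ∅, ∅, ∅, ∅, 434]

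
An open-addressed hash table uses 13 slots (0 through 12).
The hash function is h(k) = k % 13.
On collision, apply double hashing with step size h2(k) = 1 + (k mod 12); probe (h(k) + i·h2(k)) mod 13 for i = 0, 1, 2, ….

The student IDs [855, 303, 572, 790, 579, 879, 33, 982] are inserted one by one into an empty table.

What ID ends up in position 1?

855: h=10 → slot 10
303: h=4 → slot 4
572: h=0 → slot 0
790: h=10, h2=11, probe 10,8 → slot 8
579: h=7 → slot 7
879: h=8, h2=4, probe 8,12 → slot 12
33: h=7, h2=10, probe 7,4,1 → slot 1
982: h=7, h2=11, probe 7,5 → slot 5
Table: [572, 33, ., ., 303, 982, ., 579, 790, ., 855, ., 879]

33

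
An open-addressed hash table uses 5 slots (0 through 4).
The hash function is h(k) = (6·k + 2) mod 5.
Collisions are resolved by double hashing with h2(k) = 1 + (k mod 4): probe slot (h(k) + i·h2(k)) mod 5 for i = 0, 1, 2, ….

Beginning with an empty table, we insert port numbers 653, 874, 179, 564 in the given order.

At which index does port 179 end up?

653 hashes to 0; slot 0 is free → place at 0.
874 hashes to 1; slot 1 is free → place at 1.
179 hashes to 1, h2=4; 1,0 taken → place at 4.
564 hashes to 1, h2=1; 1 taken → place at 2.
Table: [653, 874, 564, ., 179]

4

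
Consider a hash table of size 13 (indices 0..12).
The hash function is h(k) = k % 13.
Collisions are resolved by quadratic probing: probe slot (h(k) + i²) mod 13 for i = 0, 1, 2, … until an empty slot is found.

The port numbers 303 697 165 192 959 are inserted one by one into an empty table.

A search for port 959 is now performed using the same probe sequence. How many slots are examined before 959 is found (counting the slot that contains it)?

2

303: h=4 => slot 4
697: h=8 => slot 8
165: h=9 => slot 9
192: h=10 => slot 10
959: h=10, probe 10,11 => slot 11
Table: [—, —, —, —, 303, —, —, —, 697, 165, 192, 959, —]
Lookup 959: h=10, probe 10,11 → found at 11.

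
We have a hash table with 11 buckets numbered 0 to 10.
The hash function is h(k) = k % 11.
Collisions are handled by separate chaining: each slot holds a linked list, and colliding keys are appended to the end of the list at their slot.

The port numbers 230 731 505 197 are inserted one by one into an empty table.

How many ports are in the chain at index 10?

3

230 -> bucket 10
731 -> bucket 5
505 -> bucket 10 (collision)
197 -> bucket 10 (collision)
Final buckets:
0: .
1: .
2: .
3: .
4: .
5: 731
6: .
7: .
8: .
9: .
10: 230 -> 505 -> 197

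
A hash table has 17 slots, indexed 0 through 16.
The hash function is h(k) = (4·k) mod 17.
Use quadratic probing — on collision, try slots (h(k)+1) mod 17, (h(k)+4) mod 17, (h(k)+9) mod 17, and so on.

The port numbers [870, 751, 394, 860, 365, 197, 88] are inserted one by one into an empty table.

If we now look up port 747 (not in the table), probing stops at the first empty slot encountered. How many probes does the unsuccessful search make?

2

Insert 870: h=12, slot 12 empty -> index 12.
Insert 751: h=12, slot 12 occupied -> index 13.
Insert 394: h=12, slots 12,13 occupied -> index 16.
Insert 860: h=6, slot 6 empty -> index 6.
Insert 365: h=15, slot 15 empty -> index 15.
Insert 197: h=6, slot 6 occupied -> index 7.
Insert 88: h=12, slots 12,13,16 occupied -> index 4.
Table: [., ., ., ., 88, ., 860, 197, ., ., ., ., 870, 751, ., 365, 394]
Lookup 747: h=13, probe 13,14 → slot 14 empty, not found.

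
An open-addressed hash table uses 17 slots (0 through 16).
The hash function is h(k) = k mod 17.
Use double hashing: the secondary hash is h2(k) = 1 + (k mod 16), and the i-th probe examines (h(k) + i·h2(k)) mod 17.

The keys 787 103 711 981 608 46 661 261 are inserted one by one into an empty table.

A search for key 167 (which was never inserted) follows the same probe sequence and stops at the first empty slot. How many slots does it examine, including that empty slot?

4

787 hashes to 5; slot 5 is free → place at 5.
103 hashes to 1; slot 1 is free → place at 1.
711 hashes to 14; slot 14 is free → place at 14.
981 hashes to 12; slot 12 is free → place at 12.
608 hashes to 13; slot 13 is free → place at 13.
46 hashes to 12, h2=15; 12 taken → place at 10.
661 hashes to 15; slot 15 is free → place at 15.
261 hashes to 6; slot 6 is free → place at 6.
Table: [., 103, ., ., ., 787, 261, ., ., ., 46, ., 981, 608, 711, 661, .]
Lookup 167: h=14, h2=8, probe 14,5,13,4 → slot 4 empty, not found.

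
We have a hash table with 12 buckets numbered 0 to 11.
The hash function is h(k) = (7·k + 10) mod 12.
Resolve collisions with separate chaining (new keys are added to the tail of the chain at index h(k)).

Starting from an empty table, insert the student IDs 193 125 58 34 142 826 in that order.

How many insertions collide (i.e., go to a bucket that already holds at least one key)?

3

Insert 193: h=5, bucket 5 empty → new chain.
Insert 125: h=9, bucket 9 empty → new chain.
Insert 58: h=8, bucket 8 empty → new chain.
Insert 34: h=8, bucket 8 nonempty → append to chain.
Insert 142: h=8, bucket 8 nonempty → append to chain.
Insert 826: h=8, bucket 8 nonempty → append to chain.
Final buckets:
0: .
1: .
2: .
3: .
4: .
5: 193
6: .
7: .
8: 58 -> 34 -> 142 -> 826
9: 125
10: .
11: .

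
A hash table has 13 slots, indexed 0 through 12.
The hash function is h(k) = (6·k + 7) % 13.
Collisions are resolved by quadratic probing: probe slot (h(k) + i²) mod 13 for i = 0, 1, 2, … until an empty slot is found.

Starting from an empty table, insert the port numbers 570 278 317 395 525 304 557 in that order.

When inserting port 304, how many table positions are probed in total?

5

570 hashes to 8; slot 8 is free => place at 8.
278 hashes to 11; slot 11 is free => place at 11.
317 hashes to 11; 11 taken => place at 12.
395 hashes to 11; 11,12 taken => place at 2.
525 hashes to 11; 11,12,2 taken => place at 7.
304 hashes to 11; 11,12,2,7 taken => place at 1.
557 hashes to 8; 8 taken => place at 9.
Table: [∅, 304, 395, ∅, ∅, ∅, ∅, 525, 570, 557, ∅, 278, 317]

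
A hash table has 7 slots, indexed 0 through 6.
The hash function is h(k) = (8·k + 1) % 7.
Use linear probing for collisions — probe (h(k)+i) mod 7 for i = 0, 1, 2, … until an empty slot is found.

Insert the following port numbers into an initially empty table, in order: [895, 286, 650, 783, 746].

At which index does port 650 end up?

2

895: h=0 -> slot 0
286: h=0, probe 0,1 -> slot 1
650: h=0, probe 0,1,2 -> slot 2
783: h=0, probe 0,1,2,3 -> slot 3
746: h=5 -> slot 5
Table: [895, 286, 650, 783, —, 746, —]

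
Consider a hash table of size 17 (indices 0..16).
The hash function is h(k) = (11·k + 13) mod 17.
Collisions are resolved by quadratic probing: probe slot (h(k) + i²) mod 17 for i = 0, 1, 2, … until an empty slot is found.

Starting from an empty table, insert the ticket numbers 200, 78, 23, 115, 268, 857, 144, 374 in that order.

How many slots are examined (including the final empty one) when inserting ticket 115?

200 hashes to 3; slot 3 is free => place at 3.
78 hashes to 4; slot 4 is free => place at 4.
23 hashes to 11; slot 11 is free => place at 11.
115 hashes to 3; 3,4 taken => place at 7.
268 hashes to 3; 3,4,7 taken => place at 12.
857 hashes to 5; slot 5 is free => place at 5.
144 hashes to 16; slot 16 is free => place at 16.
374 hashes to 13; slot 13 is free => place at 13.
Table: [_, _, _, 200, 78, 857, _, 115, _, _, _, 23, 268, 374, _, _, 144]

3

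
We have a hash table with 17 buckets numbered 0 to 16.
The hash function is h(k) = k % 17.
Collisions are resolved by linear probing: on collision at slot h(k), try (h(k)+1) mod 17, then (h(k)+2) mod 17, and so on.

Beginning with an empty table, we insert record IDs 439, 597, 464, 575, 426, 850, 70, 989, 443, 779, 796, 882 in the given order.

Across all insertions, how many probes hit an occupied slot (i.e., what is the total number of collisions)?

439: h=14 → slot 14
597: h=2 → slot 2
464: h=5 → slot 5
575: h=14, probe 14,15 → slot 15
426: h=1 → slot 1
850: h=0 → slot 0
70: h=2, probe 2,3 → slot 3
989: h=3, probe 3,4 → slot 4
443: h=1, probe 1,2,3,4,5,6 → slot 6
779: h=14, probe 14,15,16 → slot 16
796: h=14, probe 14,15,16,0,1,2,3,4,5,6,7 → slot 7
882: h=15, probe 15,16,0,1,2,3,4,5,6,7,8 → slot 8
Table: [850, 426, 597, 70, 989, 464, 443, 796, 882, —, —, —, —, —, 439, 575, 779]

30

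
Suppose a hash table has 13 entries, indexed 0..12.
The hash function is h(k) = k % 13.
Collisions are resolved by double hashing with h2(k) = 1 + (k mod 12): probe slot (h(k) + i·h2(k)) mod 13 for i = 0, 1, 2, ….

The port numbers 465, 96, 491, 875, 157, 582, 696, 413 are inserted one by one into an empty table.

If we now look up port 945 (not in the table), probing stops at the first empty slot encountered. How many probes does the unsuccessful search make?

465 hashes to 10; slot 10 is free → place at 10.
96 hashes to 5; slot 5 is free → place at 5.
491 hashes to 10, h2=12; 10 taken → place at 9.
875 hashes to 4; slot 4 is free → place at 4.
157 hashes to 1; slot 1 is free → place at 1.
582 hashes to 10, h2=7; 10,4 taken → place at 11.
696 hashes to 7; slot 7 is free → place at 7.
413 hashes to 10, h2=6; 10 taken → place at 3.
Table: [-, 157, -, 413, 875, 96, -, 696, -, 491, 465, 582, -]
Lookup 945: h=9, h2=10, probe 9,6 → slot 6 empty, not found.

2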